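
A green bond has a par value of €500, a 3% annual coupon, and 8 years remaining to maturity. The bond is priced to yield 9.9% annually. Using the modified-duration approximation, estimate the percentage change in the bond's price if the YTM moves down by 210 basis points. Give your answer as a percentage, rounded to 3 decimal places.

+13.344%

Periodic yield y = 0.099. Modified duration first:
  t   CF        PV=CF/(1+0.099)^t    t·PV
  1        15.00        13.6488        13.6488
  2        15.00        12.4193        24.8385
  3        15.00        11.3005        33.9015
  4        15.00        10.2825        41.1302
  5        15.00         9.3563        46.7814
  6        15.00         8.5134        51.0806
  7        15.00         7.7465        54.2257
  8       515.00       242.0058     1,936.0460
  Σ                    315.2731     2,201.6528
P = 315.2731; D_Mac = 6.98332 yrs; D_mod = 6.98332/(1+0.099) = 6.35425 yrs.
ΔP/P ≈ -D_mod · Δy = -6.35425 × (-0.021) = +0.133439 = +13.3439%.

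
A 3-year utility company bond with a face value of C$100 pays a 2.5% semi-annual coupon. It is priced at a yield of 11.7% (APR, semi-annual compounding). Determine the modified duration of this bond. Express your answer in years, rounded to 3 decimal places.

Periodic yield y = 0.0585. First find Macaulay duration:
  t   CF        PV=CF/(1+0.0585)^t    t·PV
  1         1.25         1.1809         1.1809
  2         1.25         1.1157         2.2313
  3         1.25         1.0540         3.1620
  4         1.25         0.9957         3.9830
  5         1.25         0.9407         4.7035
  6       101.25        71.9863       431.9178
  Σ                     77.2733       447.1785
P = 77.2733; Macaulay duration = 447.1785 / 77.2733 = 5.78697 half-year periods = 2.89349 years.
Modified duration = D_Mac / (1 + y) = 2.89349 / 1.0585 = 2.73357 years.

2.734 years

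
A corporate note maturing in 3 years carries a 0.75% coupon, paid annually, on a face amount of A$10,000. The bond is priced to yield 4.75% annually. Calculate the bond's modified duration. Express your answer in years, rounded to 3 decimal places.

Periodic yield y = 0.0475. First find Macaulay duration:
  t   CF        PV=CF/(1+0.0475)^t    t·PV
  1        75.00        71.5990        71.5990
  2        75.00        68.3523       136.7046
  3    10,075.00     8,765.6265    26,296.8794
  Σ                  8,905.5778    26,505.1831
P = 8,905.5778; Macaulay duration = 26,505.1831 / 8,905.5778 = 2.97625 years.
Modified duration = D_Mac / (1 + y) = 2.97625 / 1.0475 = 2.84128 years.

2.841 years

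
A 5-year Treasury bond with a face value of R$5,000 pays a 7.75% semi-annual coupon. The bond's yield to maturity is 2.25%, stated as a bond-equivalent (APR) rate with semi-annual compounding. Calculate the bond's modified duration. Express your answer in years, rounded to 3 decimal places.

Periodic yield y = 0.01125. First find Macaulay duration:
  t   CF        PV=CF/(1+0.01125)^t    t·PV
  1       193.75       191.5946       191.5946
  2       193.75       189.4631       378.9262
  3       193.75       187.3554       562.0661
  4       193.75       185.2711       741.0842
  5       193.75       183.2099       916.0497
  6       193.75       181.1718     1,087.0306
  7       193.75       179.1563     1,254.0938
  8       193.75       177.1632     1,417.3053
  9       193.75       175.1923     1,576.7303
  10    5,193.75     4,644.0373    46,440.3725
  Σ                  6,293.6147    54,565.2532
P = 6,293.6147; Macaulay duration = 54,565.2532 / 6,293.6147 = 8.66994 half-year periods = 4.33497 years.
Modified duration = D_Mac / (1 + y) = 4.33497 / 1.01125 = 4.28674 years.

4.287 years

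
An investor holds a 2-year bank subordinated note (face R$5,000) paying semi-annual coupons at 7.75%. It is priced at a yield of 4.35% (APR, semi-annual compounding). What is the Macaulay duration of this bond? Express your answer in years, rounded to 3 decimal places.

Periodic yield y = 0.02175. Discount each cash flow and weight by its period:
  t   CF        PV=CF/(1+0.02175)^t    t·PV
  1       193.75       189.6256       189.6256
  2       193.75       185.5891       371.1782
  3       193.75       181.6384       544.9153
  4     5,193.75     4,765.4340    19,061.7358
  Σ                  5,322.2871    20,167.4550
Price P = Σ PV = 5,322.2871.
Macaulay duration = Σ(t·PV) / P = 20,167.4550 / 5,322.2871 = 3.78925 half-year periods.
In years: 3.78925 / 2 = 1.89462 years.

1.895 years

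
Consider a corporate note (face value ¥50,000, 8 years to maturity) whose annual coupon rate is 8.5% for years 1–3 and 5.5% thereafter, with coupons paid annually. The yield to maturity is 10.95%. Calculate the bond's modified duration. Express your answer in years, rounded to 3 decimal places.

Periodic yield y = 0.1095. First find Macaulay duration:
  t   CF        PV=CF/(1+0.1095)^t    t·PV
  1     4,250.00     3,830.5543     3,830.5543
  2     4,250.00     3,452.5050     6,905.0100
  3     4,250.00     3,111.7666     9,335.2997
  4     2,750.00     1,814.7778     7,259.1114
  5     2,750.00     1,635.6718     8,178.3589
  6     2,750.00     1,474.2423     8,845.4535
  7     2,750.00     1,328.7447     9,301.2130
  8    52,750.00    22,972.2753   183,778.2021
  Σ                 39,620.5377   237,433.2028
P = 39,620.5377; Macaulay duration = 237,433.2028 / 39,620.5377 = 5.99268 years.
Modified duration = D_Mac / (1 + y) = 5.99268 / 1.1095 = 5.40124 years.

5.401 years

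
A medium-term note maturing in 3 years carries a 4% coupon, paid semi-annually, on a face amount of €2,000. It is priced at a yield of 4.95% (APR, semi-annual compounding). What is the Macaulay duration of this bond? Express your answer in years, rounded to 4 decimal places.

Periodic yield y = 0.02475. Discount each cash flow and weight by its period:
  t   CF        PV=CF/(1+0.02475)^t    t·PV
  1        40.00        39.0339        39.0339
  2        40.00        38.0912        76.1823
  3        40.00        37.1712       111.5135
  4        40.00        36.2734       145.0936
  5        40.00        35.3973       176.9866
  6     2,040.00     1,761.6621    10,569.9725
  Σ                  1,947.6290    11,118.7824
Price P = Σ PV = 1,947.6290.
Macaulay duration = Σ(t·PV) / P = 11,118.7824 / 1,947.6290 = 5.70888 half-year periods.
In years: 5.70888 / 2 = 2.85444 years.

2.8544 years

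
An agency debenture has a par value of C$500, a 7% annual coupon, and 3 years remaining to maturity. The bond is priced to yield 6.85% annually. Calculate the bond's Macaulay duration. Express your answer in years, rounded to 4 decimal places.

2.8084 years

Periodic yield y = 0.0685. Discount each cash flow and weight by its year:
  t   CF        PV=CF/(1+0.0685)^t    t·PV
  1        35.00        32.7562        32.7562
  2        35.00        30.6562        61.3125
  3       535.00       438.5612     1,315.6836
  Σ                    501.9736     1,409.7523
Price P = Σ PV = 501.9736.
Macaulay duration = Σ(t·PV) / P = 1,409.7523 / 501.9736 = 2.80842 years.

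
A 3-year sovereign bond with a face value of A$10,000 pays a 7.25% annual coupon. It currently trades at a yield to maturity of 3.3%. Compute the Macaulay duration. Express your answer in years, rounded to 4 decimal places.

2.8125 years

Periodic yield y = 0.033. Discount each cash flow and weight by its year:
  t   CF        PV=CF/(1+0.033)^t    t·PV
  1       725.00       701.8393       701.8393
  2       725.00       679.4185     1,358.8370
  3    10,725.00     9,729.6302    29,188.8907
  Σ                 11,110.8880    31,249.5670
Price P = Σ PV = 11,110.8880.
Macaulay duration = Σ(t·PV) / P = 31,249.5670 / 11,110.8880 = 2.81252 years.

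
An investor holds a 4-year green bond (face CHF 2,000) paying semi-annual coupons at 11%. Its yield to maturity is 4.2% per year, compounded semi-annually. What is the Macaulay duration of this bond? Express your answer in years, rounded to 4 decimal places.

3.4199 years

Periodic yield y = 0.021. Discount each cash flow and weight by its period:
  t   CF        PV=CF/(1+0.021)^t    t·PV
  1       110.00       107.7375       107.7375
  2       110.00       105.5216       211.0431
  3       110.00       103.3512       310.0536
  4       110.00       101.2255       404.9018
  5       110.00        99.1434       495.7172
  6       110.00        97.1042       582.6255
  7       110.00        95.1070       665.7490
  8     2,110.00     1,786.8024    14,294.4189
  Σ                  2,495.9928    17,072.2466
Price P = Σ PV = 2,495.9928.
Macaulay duration = Σ(t·PV) / P = 17,072.2466 / 2,495.9928 = 6.83986 half-year periods.
In years: 6.83986 / 2 = 3.41993 years.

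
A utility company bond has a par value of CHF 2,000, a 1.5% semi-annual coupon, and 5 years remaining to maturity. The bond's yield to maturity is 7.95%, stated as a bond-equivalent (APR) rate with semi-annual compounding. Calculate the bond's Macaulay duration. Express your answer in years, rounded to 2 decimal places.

Periodic yield y = 0.03975. Discount each cash flow and weight by its period:
  t   CF        PV=CF/(1+0.03975)^t    t·PV
  1        15.00        14.4265        14.4265
  2        15.00        13.8750        27.7500
  3        15.00        13.3446        40.0337
  4        15.00        12.8344        51.3376
  5        15.00        12.3437        61.7187
  6        15.00        11.8718        71.2310
  7        15.00        11.4180        79.9258
  8        15.00        10.9815        87.8516
  9        15.00        10.5616        95.0547
  10    2,015.00     1,364.5384    13,645.3839
  Σ                  1,476.1955    14,174.7135
Price P = Σ PV = 1,476.1955.
Macaulay duration = Σ(t·PV) / P = 14,174.7135 / 1,476.1955 = 9.60219 half-year periods.
In years: 9.60219 / 2 = 4.80110 years.

4.80 years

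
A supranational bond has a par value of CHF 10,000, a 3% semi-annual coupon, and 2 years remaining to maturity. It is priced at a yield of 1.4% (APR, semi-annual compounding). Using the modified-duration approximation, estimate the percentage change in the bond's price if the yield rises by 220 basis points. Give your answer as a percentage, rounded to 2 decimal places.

-4.28%

Periodic yield y = 0.007. Modified duration first:
  t   CF        PV=CF/(1+0.007)^t    t·PV
  1       150.00       148.9573       148.9573
  2       150.00       147.9218       295.8437
  3       150.00       146.8936       440.6808
  4    10,150.00     9,870.7047    39,482.8189
  Σ                 10,314.4775    40,368.3006
P = 10,314.4775; D_Mac = 3.91375 half-year periods = 1.95688 yrs; D_mod = 1.95688/(1+0.007) = 1.94327 yrs.
ΔP/P ≈ -D_mod · Δy = -1.94327 × (+0.022) = -0.042752 = -4.2752%.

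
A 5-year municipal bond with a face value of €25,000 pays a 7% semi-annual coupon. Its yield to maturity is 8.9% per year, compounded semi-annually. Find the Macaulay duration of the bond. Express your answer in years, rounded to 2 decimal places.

Periodic yield y = 0.0445. Discount each cash flow and weight by its period:
  t   CF        PV=CF/(1+0.0445)^t    t·PV
  1       875.00       837.7214       837.7214
  2       875.00       802.0310     1,604.0620
  3       875.00       767.8612     2,303.5836
  4       875.00       735.1471     2,940.5886
  5       875.00       703.8269     3,519.1343
  6       875.00       673.8409     4,043.0456
  7       875.00       645.1325     4,515.9277
  8       875.00       617.6472     4,941.1778
  9       875.00       591.3329     5,321.9962
  10   25,875.00    16,741.5597   167,415.5968
  Σ                 23,116.1009   197,442.8340
Price P = Σ PV = 23,116.1009.
Macaulay duration = Σ(t·PV) / P = 197,442.8340 / 23,116.1009 = 8.54136 half-year periods.
In years: 8.54136 / 2 = 4.27068 years.

4.27 years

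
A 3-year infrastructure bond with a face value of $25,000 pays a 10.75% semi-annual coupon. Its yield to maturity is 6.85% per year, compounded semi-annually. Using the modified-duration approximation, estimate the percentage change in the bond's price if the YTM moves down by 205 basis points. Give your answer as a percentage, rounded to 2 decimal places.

Periodic yield y = 0.03425. Modified duration first:
  t   CF        PV=CF/(1+0.03425)^t    t·PV
  1     1,343.75     1,299.2507     1,299.2507
  2     1,343.75     1,256.2250     2,512.4499
  3     1,343.75     1,214.6241     3,643.8723
  4     1,343.75     1,174.4009     4,697.6034
  5     1,343.75     1,135.5097     5,677.5483
  6    26,343.75    21,524.0711   129,144.4269
  Σ                 27,604.0814   146,975.1514
P = 27,604.0814; D_Mac = 5.32440 half-year periods = 2.66220 yrs; D_mod = 2.66220/(1+0.03425) = 2.57404 yrs.
ΔP/P ≈ -D_mod · Δy = -2.57404 × (-0.0205) = +0.052768 = +5.2768%.

+5.28%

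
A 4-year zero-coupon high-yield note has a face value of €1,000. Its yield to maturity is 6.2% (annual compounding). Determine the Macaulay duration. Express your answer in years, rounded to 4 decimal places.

4.0000 years

A zero-coupon bond has a single cash flow at maturity, so its Macaulay duration equals its maturity: 4 years.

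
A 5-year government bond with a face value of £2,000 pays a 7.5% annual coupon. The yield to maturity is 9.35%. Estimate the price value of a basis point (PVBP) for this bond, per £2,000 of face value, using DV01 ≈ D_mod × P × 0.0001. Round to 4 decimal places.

Periodic yield y = 0.0935.
  t   CF        PV=CF/(1+0.0935)^t    t·PV
  1       150.00       137.1742       137.1742
  2       150.00       125.4451       250.8902
  3       150.00       114.7189       344.1566
  4       150.00       104.9098       419.6392
  5     2,150.00     1,375.1324     6,875.6621
  Σ                  1,857.3804     8,027.5224
P = 1,857.3804; D_Mac = 4.32196 yrs; D_mod = 3.95241 yrs.
DV01 ≈ 3.95241 × 1,857.3804 × 0.0001 = 0.734113.

£0.7341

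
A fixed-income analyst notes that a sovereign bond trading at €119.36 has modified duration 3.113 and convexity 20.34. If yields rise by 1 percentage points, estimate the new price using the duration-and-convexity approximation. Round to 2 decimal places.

€115.77

Duration effect: -D_mod·Δy = -3.113 × (+0.01) = -0.031130
Convexity effect: ½·C·(Δy)² = 0.5 × 20.34 × (0.01)² = +0.0010170
ΔP/P ≈ -0.031130 + 0.0010170 = -0.030113
New price ≈ 119.36 × (1 - 0.030113) = 115.76571232.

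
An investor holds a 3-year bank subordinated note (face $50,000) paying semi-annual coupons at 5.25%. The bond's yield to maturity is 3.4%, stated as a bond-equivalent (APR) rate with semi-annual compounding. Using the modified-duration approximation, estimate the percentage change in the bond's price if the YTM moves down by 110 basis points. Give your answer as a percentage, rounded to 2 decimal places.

Periodic yield y = 0.017. Modified duration first:
  t   CF        PV=CF/(1+0.017)^t    t·PV
  1     1,312.50     1,290.5605     1,290.5605
  2     1,312.50     1,268.9877     2,537.9754
  3     1,312.50     1,247.7755     3,743.3265
  4     1,312.50     1,226.9179     4,907.6716
  5     1,312.50     1,206.4089     6,032.0447
  6    51,312.50    46,376.4452   278,258.6715
  Σ                 52,617.0957   296,770.2501
P = 52,617.0957; D_Mac = 5.64019 half-year periods = 2.82009 yrs; D_mod = 2.82009/(1+0.017) = 2.77295 yrs.
ΔP/P ≈ -D_mod · Δy = -2.77295 × (-0.011) = +0.030502 = +3.0502%.

+3.05%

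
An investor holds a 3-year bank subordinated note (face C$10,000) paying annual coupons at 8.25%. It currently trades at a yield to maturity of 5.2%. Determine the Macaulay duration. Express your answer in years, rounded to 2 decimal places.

2.79 years

Periodic yield y = 0.052. Discount each cash flow and weight by its year:
  t   CF        PV=CF/(1+0.052)^t    t·PV
  1       825.00       784.2205       784.2205
  2       825.00       745.4568     1,490.9136
  3    10,825.00     9,297.8104    27,893.4312
  Σ                 10,827.4877    30,168.5653
Price P = Σ PV = 10,827.4877.
Macaulay duration = Σ(t·PV) / P = 30,168.5653 / 10,827.4877 = 2.78629 years.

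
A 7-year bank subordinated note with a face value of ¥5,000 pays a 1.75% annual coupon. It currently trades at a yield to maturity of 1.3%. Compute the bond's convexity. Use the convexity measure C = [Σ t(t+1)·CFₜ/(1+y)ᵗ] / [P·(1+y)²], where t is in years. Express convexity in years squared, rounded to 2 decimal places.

With y = 0.013:
  t   CF        PV=CF/(1+0.013)^t    t·PV        t(t+1)·PV
  1        87.50        86.3771        86.3771         172.7542
  2        87.50        85.2686       170.5372         511.6116
  3        87.50        84.1743       252.5230       1,010.0921
  4        87.50        83.0941       332.3765       1,661.8823
  5        87.50        82.0278       410.1388       2,460.8327
  6        87.50        80.9751       485.8505       3,400.9533
  7     5,087.50     4,647.7023    32,533.9163     260,271.3302
  Σ                  5,149.6193    34,271.7193     269,489.4564
P = 5,149.6193.
Convexity = Σ t(t+1)·PV / [P·(1+y)²] = 269,489.4564 / (5,149.6193 × 1.026169) = 50.99737.

51.00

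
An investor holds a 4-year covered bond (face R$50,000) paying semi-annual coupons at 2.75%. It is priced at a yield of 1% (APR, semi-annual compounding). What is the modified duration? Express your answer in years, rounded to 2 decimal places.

3.80 years

Periodic yield y = 0.005. First find Macaulay duration:
  t   CF        PV=CF/(1+0.005)^t    t·PV
  1       687.50       684.0796       684.0796
  2       687.50       680.6762     1,361.3524
  3       687.50       677.2898     2,031.8693
  4       687.50       673.9202     2,695.6807
  5       687.50       670.5673     3,352.8367
  6       687.50       667.2312     4,003.3871
  7       687.50       663.9116     4,647.3813
  8    50,687.50    48,704.8688   389,638.9501
  Σ                 53,422.5447   408,415.5373
P = 53,422.5447; Macaulay duration = 408,415.5373 / 53,422.5447 = 7.64500 half-year periods = 3.82250 years.
Modified duration = D_Mac / (1 + y) = 3.82250 / 1.005 = 3.80348 years.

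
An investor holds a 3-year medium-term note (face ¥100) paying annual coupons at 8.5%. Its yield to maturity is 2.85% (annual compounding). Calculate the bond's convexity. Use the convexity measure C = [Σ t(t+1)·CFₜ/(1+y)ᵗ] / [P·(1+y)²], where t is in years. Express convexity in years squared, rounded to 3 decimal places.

10.278

With y = 0.0285:
  t   CF        PV=CF/(1+0.0285)^t    t·PV        t(t+1)·PV
  1         8.50         8.2645         8.2645          16.5289
  2         8.50         8.0355        16.0709          48.2127
  3       108.50        99.7279       299.1838       1,196.7353
  Σ                    116.0279       323.5192       1,261.4769
P = 116.0279.
Convexity = Σ t(t+1)·PV / [P·(1+y)²] = 1,261.4769 / (116.0279 × 1.057812) = 10.27800.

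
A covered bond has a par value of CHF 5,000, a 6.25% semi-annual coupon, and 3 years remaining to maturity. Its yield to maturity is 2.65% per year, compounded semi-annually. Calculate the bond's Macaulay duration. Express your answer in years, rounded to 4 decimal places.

2.7939 years

Periodic yield y = 0.01325. Discount each cash flow and weight by its period:
  t   CF        PV=CF/(1+0.01325)^t    t·PV
  1       156.25       154.2068       154.2068
  2       156.25       152.1902       304.3805
  3       156.25       150.2001       450.6003
  4       156.25       148.2360       592.9438
  5       156.25       146.2975       731.4876
  6     5,156.25     4,764.6861    28,588.1164
  Σ                  5,515.8166    30,821.7354
Price P = Σ PV = 5,515.8166.
Macaulay duration = Σ(t·PV) / P = 30,821.7354 / 5,515.8166 = 5.58788 half-year periods.
In years: 5.58788 / 2 = 2.79394 years.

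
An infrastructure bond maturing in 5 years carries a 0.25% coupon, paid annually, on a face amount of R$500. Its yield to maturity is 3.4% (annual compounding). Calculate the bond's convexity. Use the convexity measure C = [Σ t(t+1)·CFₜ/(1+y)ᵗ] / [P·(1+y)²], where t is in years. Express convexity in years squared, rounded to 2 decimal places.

With y = 0.034:
  t   CF        PV=CF/(1+0.034)^t    t·PV        t(t+1)·PV
  1         1.25         1.2089         1.2089           2.4178
  2         1.25         1.1691         2.3383           7.0149
  3         1.25         1.1307         3.3921          13.5684
  4         1.25         1.0935         4.3741          21.8705
  5       501.25       424.0838     2,120.4190      12,722.5143
  Σ                    428.6861     2,131.7324      12,767.3858
P = 428.6861.
Convexity = Σ t(t+1)·PV / [P·(1+y)²] = 12,767.3858 / (428.6861 × 1.069156) = 27.85618.

27.86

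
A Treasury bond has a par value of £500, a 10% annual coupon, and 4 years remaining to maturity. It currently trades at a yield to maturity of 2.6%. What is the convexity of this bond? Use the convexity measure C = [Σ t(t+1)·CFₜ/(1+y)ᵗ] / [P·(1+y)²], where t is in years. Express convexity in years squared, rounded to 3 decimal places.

With y = 0.026:
  t   CF        PV=CF/(1+0.026)^t    t·PV        t(t+1)·PV
  1        50.00        48.7329        48.7329          97.4659
  2        50.00        47.4980        94.9960         284.9880
  3        50.00        46.2943       138.8830         555.5321
  4       550.00       496.3331     1,985.3324       9,926.6622
  Σ                    638.8584     2,267.9444      10,864.6481
P = 638.8584.
Convexity = Σ t(t+1)·PV / [P·(1+y)²] = 10,864.6481 / (638.8584 × 1.052676) = 16.15535.

16.155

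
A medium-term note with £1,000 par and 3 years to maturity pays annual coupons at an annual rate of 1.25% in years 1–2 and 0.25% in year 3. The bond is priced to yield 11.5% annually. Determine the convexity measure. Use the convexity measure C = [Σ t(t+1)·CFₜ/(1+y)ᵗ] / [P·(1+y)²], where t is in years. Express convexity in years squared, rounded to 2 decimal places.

9.47

With y = 0.115:
  t   CF        PV=CF/(1+0.115)^t    t·PV        t(t+1)·PV
  1        12.50        11.2108        11.2108          22.4215
  2        12.50        10.0545        20.1090          60.3270
  3     1,002.50       723.2023     2,169.6068       8,678.4272
  Σ                    744.4675     2,200.9266       8,761.1757
P = 744.4675.
Convexity = Σ t(t+1)·PV / [P·(1+y)²] = 8,761.1757 / (744.4675 × 1.243225) = 9.46601.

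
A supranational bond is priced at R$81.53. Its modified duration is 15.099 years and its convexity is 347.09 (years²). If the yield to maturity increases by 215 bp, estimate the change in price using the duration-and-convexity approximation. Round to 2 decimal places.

Duration effect: -D_mod·Δy = -15.099 × (+0.0215) = -0.3246285
Convexity effect: ½·C·(Δy)² = 0.5 × 347.09 × (0.0215)² = +0.08022117625
ΔP/P ≈ -0.3246285 + 0.08022117625 = -0.24440732375
ΔP ≈ 81.53 × (-0.24440732375) = -19.9265291053375.

-R$19.93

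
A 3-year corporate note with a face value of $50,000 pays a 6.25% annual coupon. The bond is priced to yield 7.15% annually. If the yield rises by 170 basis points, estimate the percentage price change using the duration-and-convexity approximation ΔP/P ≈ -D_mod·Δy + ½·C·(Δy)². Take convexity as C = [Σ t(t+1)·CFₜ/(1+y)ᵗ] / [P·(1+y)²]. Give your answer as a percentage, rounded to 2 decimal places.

-4.34%

With y = 0.0715:
  t   CF        PV=CF/(1+0.0715)^t    t·PV        t(t+1)·PV
  1     3,125.00     2,916.4722     2,916.4722       5,832.9445
  2     3,125.00     2,721.8593     5,443.7186      16,331.1558
  3    53,125.00    43,183.9552   129,551.8657     518,207.4627
  Σ                 48,822.2868   137,912.0565     540,371.5630
P = 48,822.2868; D_Mac = 2.82478 yrs; D_mod = 2.63628 yrs; C = 9.64029.
Duration effect: -2.63628 × (+0.017) = -0.044817
Convexity effect: 0.5 × 9.64029 × (0.017)² = +0.0013930
ΔP/P ≈ -0.044817 + 0.0013930 = -0.043424 = -4.3424%.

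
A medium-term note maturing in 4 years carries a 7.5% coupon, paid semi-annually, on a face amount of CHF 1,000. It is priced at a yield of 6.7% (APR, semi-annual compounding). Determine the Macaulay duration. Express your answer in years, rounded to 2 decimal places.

3.54 years

Periodic yield y = 0.0335. Discount each cash flow and weight by its period:
  t   CF        PV=CF/(1+0.0335)^t    t·PV
  1        37.50        36.2845        36.2845
  2        37.50        35.1083        70.2167
  3        37.50        33.9703       101.9110
  4        37.50        32.8692       131.4769
  5        37.50        31.8038       159.0189
  6        37.50        30.7729       184.6374
  7        37.50        29.7754       208.4279
  8     1,037.50       797.0843     6,376.6744
  Σ                  1,027.6688     7,268.6477
Price P = Σ PV = 1,027.6688.
Macaulay duration = Σ(t·PV) / P = 7,268.6477 / 1,027.6688 = 7.07295 half-year periods.
In years: 7.07295 / 2 = 3.53647 years.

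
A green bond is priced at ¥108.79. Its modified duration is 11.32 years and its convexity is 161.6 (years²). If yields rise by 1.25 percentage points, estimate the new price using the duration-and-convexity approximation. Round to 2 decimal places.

¥94.77

Duration effect: -D_mod·Δy = -11.32 × (+0.0125) = -0.141500
Convexity effect: ½·C·(Δy)² = 0.5 × 161.6 × (0.0125)² = +0.0126250
ΔP/P ≈ -0.141500 + 0.0126250 = -0.128875
New price ≈ 108.79 × (1 - 0.128875) = 94.76968875.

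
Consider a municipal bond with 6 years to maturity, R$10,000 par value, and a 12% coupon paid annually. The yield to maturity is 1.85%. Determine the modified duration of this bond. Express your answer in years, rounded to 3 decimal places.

Periodic yield y = 0.0185. First find Macaulay duration:
  t   CF        PV=CF/(1+0.0185)^t    t·PV
  1     1,200.00     1,178.2032     1,178.2032
  2     1,200.00     1,156.8024     2,313.6048
  3     1,200.00     1,135.7903     3,407.3708
  4     1,200.00     1,115.1598     4,460.6393
  5     1,200.00     1,094.9041     5,474.5205
  6    11,200.00    10,033.4854    60,200.9123
  Σ                 15,714.3452    77,035.2509
P = 15,714.3452; Macaulay duration = 77,035.2509 / 15,714.3452 = 4.90222 years.
Modified duration = D_Mac / (1 + y) = 4.90222 / 1.0185 = 4.81318 years.

4.813 years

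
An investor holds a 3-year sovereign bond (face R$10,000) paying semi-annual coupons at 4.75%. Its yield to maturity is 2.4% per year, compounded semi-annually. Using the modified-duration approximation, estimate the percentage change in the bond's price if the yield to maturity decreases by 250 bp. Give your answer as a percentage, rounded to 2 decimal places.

Periodic yield y = 0.012. Modified duration first:
  t   CF        PV=CF/(1+0.012)^t    t·PV
  1       237.50       234.6838       234.6838
  2       237.50       231.9010       463.8020
  3       237.50       229.1512       687.4535
  4       237.50       226.4340       905.7358
  5       237.50       223.7490     1,118.7449
  6    10,237.50     9,530.3937    57,182.3619
  Σ                 10,676.3125    60,592.7819
P = 10,676.3125; D_Mac = 5.67544 half-year periods = 2.83772 yrs; D_mod = 2.83772/(1+0.012) = 2.80407 yrs.
ΔP/P ≈ -D_mod · Δy = -2.80407 × (-0.025) = +0.070102 = +7.0102%.

+7.01%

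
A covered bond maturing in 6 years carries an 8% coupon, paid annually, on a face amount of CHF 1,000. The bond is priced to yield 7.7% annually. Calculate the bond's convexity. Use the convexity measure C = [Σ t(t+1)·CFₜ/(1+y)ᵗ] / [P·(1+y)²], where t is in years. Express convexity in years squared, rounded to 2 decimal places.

28.26

With y = 0.077:
  t   CF        PV=CF/(1+0.077)^t    t·PV        t(t+1)·PV
  1        80.00        74.2804        74.2804         148.5608
  2        80.00        68.9697       137.9395         413.8184
  3        80.00        64.0388       192.1163         768.4651
  4        80.00        59.4603       237.8412       1,189.2062
  5        80.00        55.2092       276.0460       1,656.2761
  6     1,080.00       692.0374     4,152.2241      29,065.5688
  Σ                  1,013.9958     5,070.4475      33,241.8954
P = 1,013.9958.
Convexity = Σ t(t+1)·PV / [P·(1+y)²] = 33,241.8954 / (1,013.9958 × 1.159929) = 28.26300.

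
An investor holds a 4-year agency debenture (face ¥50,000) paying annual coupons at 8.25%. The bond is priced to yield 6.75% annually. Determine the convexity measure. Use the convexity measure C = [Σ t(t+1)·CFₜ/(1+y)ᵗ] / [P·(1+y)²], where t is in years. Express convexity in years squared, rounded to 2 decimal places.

15.09

With y = 0.0675:
  t   CF        PV=CF/(1+0.0675)^t    t·PV        t(t+1)·PV
  1     4,125.00     3,864.1686     3,864.1686       7,728.3372
  2     4,125.00     3,619.8301     7,239.6602      21,718.9805
  3     4,125.00     3,390.9415    10,172.8246      40,691.2984
  4    54,125.00    41,679.8718   166,719.4872     833,597.4362
  Σ                 52,554.8120   187,996.1406     903,736.0523
P = 52,554.8120.
Convexity = Σ t(t+1)·PV / [P·(1+y)²] = 903,736.0523 / (52,554.8120 × 1.139556) = 15.09014.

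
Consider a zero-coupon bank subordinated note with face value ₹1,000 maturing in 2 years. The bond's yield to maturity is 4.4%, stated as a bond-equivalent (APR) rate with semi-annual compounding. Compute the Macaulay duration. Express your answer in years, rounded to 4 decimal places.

A zero-coupon bond has a single cash flow at maturity, so its Macaulay duration equals its maturity: 2 years.
(Equivalently: 4 semi-annual periods ÷ 2 = 2 years.)

2.0000 years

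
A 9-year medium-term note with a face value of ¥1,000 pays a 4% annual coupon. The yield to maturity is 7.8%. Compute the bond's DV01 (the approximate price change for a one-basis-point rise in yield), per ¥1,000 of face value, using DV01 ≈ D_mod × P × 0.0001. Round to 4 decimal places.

Periodic yield y = 0.078.
  t   CF        PV=CF/(1+0.078)^t    t·PV
  1        40.00        37.1058        37.1058
  2        40.00        34.4209        68.8418
  3        40.00        31.9304        95.7911
  4        40.00        29.6200       118.4800
  5        40.00        27.4768       137.3840
  6        40.00        25.4887       152.9321
  7        40.00        23.6444       165.5109
  8        40.00        21.9336       175.4688
  9     1,040.00       529.0107     4,761.0967
  Σ                    760.6313     5,712.6112
P = 760.6313; D_Mac = 7.51036 yrs; D_mod = 6.96693 yrs.
DV01 ≈ 6.96693 × 760.6313 × 0.0001 = 0.529927.

¥0.5299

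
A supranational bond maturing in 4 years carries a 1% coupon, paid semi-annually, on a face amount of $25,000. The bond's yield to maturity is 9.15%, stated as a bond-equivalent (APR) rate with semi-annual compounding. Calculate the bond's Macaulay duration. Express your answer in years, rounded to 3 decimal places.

Periodic yield y = 0.04575. Discount each cash flow and weight by its period:
  t   CF        PV=CF/(1+0.04575)^t    t·PV
  1       125.00       119.5314       119.5314
  2       125.00       114.3021       228.6042
  3       125.00       109.3016       327.9047
  4       125.00       104.5198       418.0792
  5       125.00        99.9472       499.7360
  6       125.00        95.5747       573.4480
  7       125.00        91.3934       639.7539
  8    25,125.00    17,566.4128   140,531.3025
  Σ                 18,300.9830   143,338.3599
Price P = Σ PV = 18,300.9830.
Macaulay duration = Σ(t·PV) / P = 143,338.3599 / 18,300.9830 = 7.83228 half-year periods.
In years: 7.83228 / 2 = 3.91614 years.

3.916 years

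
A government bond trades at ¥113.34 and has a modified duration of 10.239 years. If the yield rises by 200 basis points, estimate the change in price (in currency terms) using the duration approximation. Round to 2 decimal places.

-¥23.21

Duration approximation: ΔP/P ≈ -D_mod · Δy = -10.239 × (+0.02) = -0.204780.
ΔP ≈ 113.34 × (-0.204780) = -23.2097652.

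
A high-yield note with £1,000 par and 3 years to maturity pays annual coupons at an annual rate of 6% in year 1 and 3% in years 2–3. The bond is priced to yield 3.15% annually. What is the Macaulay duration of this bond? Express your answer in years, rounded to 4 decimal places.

2.8590 years

Periodic yield y = 0.0315. Discount each cash flow and weight by its year:
  t   CF        PV=CF/(1+0.0315)^t    t·PV
  1        60.00        58.1677        58.1677
  2        30.00        28.1957        56.3914
  3     1,030.00       938.4897     2,815.4692
  Σ                  1,024.8531     2,930.0283
Price P = Σ PV = 1,024.8531.
Macaulay duration = Σ(t·PV) / P = 2,930.0283 / 1,024.8531 = 2.85897 years.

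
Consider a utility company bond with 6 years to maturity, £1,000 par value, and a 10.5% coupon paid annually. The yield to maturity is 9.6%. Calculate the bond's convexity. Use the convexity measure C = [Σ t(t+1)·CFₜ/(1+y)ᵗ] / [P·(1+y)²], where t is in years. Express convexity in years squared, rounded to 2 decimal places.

With y = 0.096:
  t   CF        PV=CF/(1+0.096)^t    t·PV        t(t+1)·PV
  1       105.00        95.8029        95.8029         191.6058
  2       105.00        87.4114       174.8228         524.4685
  3       105.00        79.7549       239.2648         957.0594
  4       105.00        72.7691       291.0765       1,455.3823
  5       105.00        66.3952       331.9759       1,991.8553
  6     1,105.00       637.5275     3,825.1653      26,776.1569
  Σ                  1,039.6611     4,958.1082      31,896.5282
P = 1,039.6611.
Convexity = Σ t(t+1)·PV / [P·(1+y)²] = 31,896.5282 / (1,039.6611 × 1.201216) = 25.54057.

25.54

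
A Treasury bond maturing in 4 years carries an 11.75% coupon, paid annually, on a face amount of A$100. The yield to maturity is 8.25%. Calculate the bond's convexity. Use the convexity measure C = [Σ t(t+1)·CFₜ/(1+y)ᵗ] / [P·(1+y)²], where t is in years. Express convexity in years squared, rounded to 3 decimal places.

13.931

With y = 0.0825:
  t   CF        PV=CF/(1+0.0825)^t    t·PV        t(t+1)·PV
  1        11.75        10.8545        10.8545          21.7090
  2        11.75        10.0273        20.0545          60.1635
  3        11.75         9.2631        27.7892         111.1566
  4       111.75        81.3834       325.5337       1,627.6683
  Σ                    111.5282       384.2318       1,820.6975
P = 111.5282.
Convexity = Σ t(t+1)·PV / [P·(1+y)²] = 1,820.6975 / (111.5282 × 1.171806) = 13.93148.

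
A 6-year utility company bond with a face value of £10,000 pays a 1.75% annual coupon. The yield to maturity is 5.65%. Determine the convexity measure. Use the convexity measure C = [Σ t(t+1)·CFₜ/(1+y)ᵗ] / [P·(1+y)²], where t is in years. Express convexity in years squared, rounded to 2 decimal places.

With y = 0.0565:
  t   CF        PV=CF/(1+0.0565)^t    t·PV        t(t+1)·PV
  1       175.00       165.6413       165.6413         331.2825
  2       175.00       156.7830       313.5661         940.6982
  3       175.00       148.3985       445.1955       1,780.7821
  4       175.00       140.4624       561.8495       2,809.2477
  5       175.00       132.9507       664.7534       3,988.5202
  6    10,175.00     7,316.7364    43,900.4185     307,302.9292
  Σ                  8,060.9723    46,051.4242     317,153.4600
P = 8,060.9723.
Convexity = Σ t(t+1)·PV / [P·(1+y)²] = 317,153.4600 / (8,060.9723 × 1.116192) = 35.24869.

35.25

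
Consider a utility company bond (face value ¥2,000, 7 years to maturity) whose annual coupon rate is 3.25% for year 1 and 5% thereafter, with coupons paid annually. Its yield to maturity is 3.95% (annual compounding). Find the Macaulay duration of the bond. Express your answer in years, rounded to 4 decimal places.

Periodic yield y = 0.0395. Discount each cash flow and weight by its year:
  t   CF        PV=CF/(1+0.0395)^t    t·PV
  1        65.00        62.5301        62.5301
  2       100.00        92.5446       185.0892
  3       100.00        89.0280       267.0839
  4       100.00        85.6450       342.5800
  5       100.00        82.3906       411.9529
  6       100.00        79.2598       475.5589
  7     2,100.00     1,601.2083    11,208.4583
  Σ                  2,092.6063    12,953.2532
Price P = Σ PV = 2,092.6063.
Macaulay duration = Σ(t·PV) / P = 12,953.2532 / 2,092.6063 = 6.19001 years.

6.1900 years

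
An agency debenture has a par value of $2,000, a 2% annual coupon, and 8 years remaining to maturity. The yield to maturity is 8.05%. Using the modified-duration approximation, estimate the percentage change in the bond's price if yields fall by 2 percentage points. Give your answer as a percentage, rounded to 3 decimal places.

Periodic yield y = 0.0805. Modified duration first:
  t   CF        PV=CF/(1+0.0805)^t    t·PV
  1        40.00        37.0199        37.0199
  2        40.00        34.2618        68.5236
  3        40.00        31.7092        95.1277
  4        40.00        29.3468       117.3872
  5        40.00        27.1604       135.8020
  6        40.00        25.1369       150.8213
  7        40.00        23.2641       162.8488
  8     2,040.00     1,098.0750     8,784.5999
  Σ                  1,305.9741     9,552.1304
P = 1,305.9741; D_Mac = 7.31418 yrs; D_mod = 7.31418/(1+0.0805) = 6.76926 yrs.
ΔP/P ≈ -D_mod · Δy = -6.76926 × (-0.02) = +0.135385 = +13.5385%.

+13.539%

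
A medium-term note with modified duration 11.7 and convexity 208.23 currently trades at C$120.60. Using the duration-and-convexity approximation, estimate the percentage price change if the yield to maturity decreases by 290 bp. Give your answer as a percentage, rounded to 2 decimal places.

Duration effect: -D_mod·Δy = -11.7 × (-0.029) = +0.339300
Convexity effect: ½·C·(Δy)² = 0.5 × 208.23 × (-0.029)² = +0.087560715
ΔP/P ≈ +0.339300 + 0.087560715 = +0.426860715
= +42.6860715%.

+42.69%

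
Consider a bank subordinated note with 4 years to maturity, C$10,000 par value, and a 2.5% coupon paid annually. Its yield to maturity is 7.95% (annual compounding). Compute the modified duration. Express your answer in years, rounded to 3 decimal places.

3.556 years

Periodic yield y = 0.0795. First find Macaulay duration:
  t   CF        PV=CF/(1+0.0795)^t    t·PV
  1       250.00       231.5887       231.5887
  2       250.00       214.5333       429.0666
  3       250.00       198.7340       596.2019
  4    10,250.00     7,548.0241    30,192.0964
  Σ                  8,192.8801    31,448.9536
P = 8,192.8801; Macaulay duration = 31,448.9536 / 8,192.8801 = 3.83857 years.
Modified duration = D_Mac / (1 + y) = 3.83857 / 1.0795 = 3.55588 years.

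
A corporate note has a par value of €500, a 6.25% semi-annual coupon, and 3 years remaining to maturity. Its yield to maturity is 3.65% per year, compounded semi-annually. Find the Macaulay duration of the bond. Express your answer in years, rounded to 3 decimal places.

Periodic yield y = 0.01825. Discount each cash flow and weight by its period:
  t   CF        PV=CF/(1+0.01825)^t    t·PV
  1       15.625        15.3450        15.3450
  2       15.625        15.0699        30.1399
  3       15.625        14.7998        44.3995
  4       15.625        14.5346        58.1383
  5       15.625        14.2741        71.3704
  6      515.625       462.6019     2,775.6117
  Σ                    536.6253     2,995.0046
Price P = Σ PV = 536.6253.
Macaulay duration = Σ(t·PV) / P = 2,995.0046 / 536.6253 = 5.58118 half-year periods.
In years: 5.58118 / 2 = 2.79059 years.

2.791 years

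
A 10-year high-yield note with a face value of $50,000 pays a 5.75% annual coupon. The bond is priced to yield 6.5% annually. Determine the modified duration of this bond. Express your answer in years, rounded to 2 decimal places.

Periodic yield y = 0.065. First find Macaulay duration:
  t   CF        PV=CF/(1+0.065)^t    t·PV
  1     2,875.00     2,699.5305     2,699.5305
  2     2,875.00     2,534.7704     5,069.5409
  3     2,875.00     2,380.0661     7,140.1984
  4     2,875.00     2,234.8039     8,939.2155
  5     2,875.00     2,098.4074    10,492.0370
  6     2,875.00     1,970.3356    11,822.0135
  7     2,875.00     1,850.0804    12,950.5626
  8     2,875.00     1,737.1647    13,897.3173
  9     2,875.00     1,631.1405    14,680.2648
  10   52,875.00    28,167.8891   281,678.8913
  Σ                 47,304.1887   369,369.5719
P = 47,304.1887; Macaulay duration = 369,369.5719 / 47,304.1887 = 7.80839 years.
Modified duration = D_Mac / (1 + y) = 7.80839 / 1.065 = 7.33182 years.

7.33 years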